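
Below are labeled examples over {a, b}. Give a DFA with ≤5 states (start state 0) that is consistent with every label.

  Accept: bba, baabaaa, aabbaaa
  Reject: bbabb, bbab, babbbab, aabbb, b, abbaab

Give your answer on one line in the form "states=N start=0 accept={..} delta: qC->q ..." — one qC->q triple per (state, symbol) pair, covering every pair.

Grow the machine one transition at a time. Run the examples from 0; the earliest place one falls off (shortest prefix, ties alphabetical) gets sent to the lowest-numbered state that keeps every Accept/Reject pair distinguishable — a pair clashes when both reach the same state with identical unread suffix — and to a fresh state only if none does.
a: 0a undefined. 0a->0: ok.
b: 0b undefined. 0b->0: no, bba/bbabb meet in 0. Open state 1: 0b->1.
ba: 1a undefined. 1a->0: ok.
bb: 1b undefined. 1b->0: no, bba/bbabb meet in 0. 1b->1: ok.
All examples now run through 2 states with every (state, symbol) defined. Accept strings end in {0}, Reject strings end in {1}; accept={0}.

states=2 start=0 accept={0} delta: 0a->0 0b->1 1a->0 1b->1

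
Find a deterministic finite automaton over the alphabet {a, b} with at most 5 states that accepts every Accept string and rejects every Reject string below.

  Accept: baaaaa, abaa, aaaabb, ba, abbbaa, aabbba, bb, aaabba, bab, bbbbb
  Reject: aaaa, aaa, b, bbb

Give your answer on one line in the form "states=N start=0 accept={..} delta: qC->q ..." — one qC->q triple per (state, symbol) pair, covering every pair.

Fold the examples into a partial DFA from state 0: repeatedly fix the first undefined (state, symbol) met by the shortest-then-alphabetical prefix, trying targets in increasing order and rejecting any under which an Accept and a Reject string meet in one state with the same remainder; add a state when all current targets are rejected. Accepting states are where Accept strings end.
a: 0a undefined. 0a->0: ok.
b: 0b undefined. 0b->0: no, baaaaa/aaaa meet in 0. Open state 1: 0b->1.
ba: 1a undefined. 1a->0: no, baaaaa/aaaa meet in 0. 1a->1: no, baaaaa/b meet in 1. Open state 2: 1a->2.
bb: 1b undefined. 1b->0: no, aaaabb/aaaa meet in 0. 1b->1: no, aaaabb/b meet in 1. 1b->2: no, bab/bbb meet in 2 with "b" left. Open state 3: 1b->3.
baa: 2a undefined. 2a->0: no, baaaaa/aaaa meet in 0. 2a->1: no, abaa/b meet in 1. 2a->2: ok.
bab: 2b undefined. 2b->0: no, bab/aaaa meet in 0. 2b->1: no, bab/b meet in 1. 2b->2: ok.
bbb: 3b undefined. 3b->0: no, abbbaa/aaaa meet in 0. 3b->1: no, bbbbb/b meet in 1. 3b->2: no, baaaaa/bbb meet in 2. 3b->3: no, aaaabb/bbb meet in 3. Open state 4: 3b->4.
bbbb: 4b undefined. 4b->0: no, bbbbb/b meet in 1. 4b->1: ok.
abbba: 4a undefined. 4a->0: no, abbbaa/aaaa meet in 0. 4a->1: no, aabbba/b meet in 1. 4a->2: ok.
aaabba: 3a undefined. 3a->0: no, aaabba/aaaa meet in 0. 3a->1: no, aaabba/b meet in 1. 3a->2: ok.
All examples now run through 5 states with every (state, symbol) defined. Accept strings end in {2,3}, Reject strings end in {0,1,4}; accept={2,3}.

states=5 start=0 accept={2,3} delta: 0a->0 0b->1 1a->2 1b->3 2a->2 2b->2 3a->2 3b->4 4a->2 4b->1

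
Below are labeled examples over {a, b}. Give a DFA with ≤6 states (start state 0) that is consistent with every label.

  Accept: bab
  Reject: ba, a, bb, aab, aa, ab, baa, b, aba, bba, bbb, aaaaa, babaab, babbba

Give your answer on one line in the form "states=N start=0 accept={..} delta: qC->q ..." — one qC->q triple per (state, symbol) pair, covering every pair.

states=4 start=0 accept={3} delta: 0a->0 0b->1 1a->2 1b->0 2a->0 2b->3 3a->0 3b->0

State merging on the prefix tree: take the shortest (then alphabetical) example prefix whose next move is undefined and point that move at state 0, else 1, else 2, ...; a target is out if some Accept/Reject pair would then sit in one state with the same input left (inseparable). If every existing state is out, open a new one.
a: 0a undefined. 0a->0: ok.
b: 0b undefined. 0b->0: no, bab/ba meet in 0. Open state 1: 0b->1.
ba: 1a undefined. 1a->0: no, bab/aab meet in 1. 1a->1: no, bab/bb meet in 1 with "b" left. Open state 2: 1a->2.
bb: 1b undefined. 1b->0: ok.
baa: 2a undefined. 2a->0: ok.
bab: 2b undefined. 2b->0: no, bab/a meet in 0. 2b->1: no, bab/aab meet in 1. 2b->2: no, bab/ba meet in 2. Open state 3: 2b->3.
baba: 3a undefined. 3a->0: ok.
babb: 3b undefined. 3b->0: ok.
All examples now run through 4 states with every (state, symbol) defined. Accept strings end in {3}, Reject strings end in {0,1,2}; accept={3}.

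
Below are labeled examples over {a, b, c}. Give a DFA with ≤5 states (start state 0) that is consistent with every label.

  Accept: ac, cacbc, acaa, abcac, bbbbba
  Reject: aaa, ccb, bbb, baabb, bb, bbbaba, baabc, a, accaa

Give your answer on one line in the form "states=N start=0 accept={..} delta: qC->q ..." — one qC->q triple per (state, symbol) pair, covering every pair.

State merging on the prefix tree: take the shortest (then alphabetical) example prefix whose next move is undefined and point that move at state 0, else 1, else 2, ...; a target is out if some Accept/Reject pair would then sit in one state with the same input left (inseparable). If every existing state is out, open a new one.
a: 0a undefined. 0a->0: ok.
b: 0b undefined. 0b->0: no, ac/baabc meet in 0 with "c" left. Open state 1: 0b->1.
c: 0c undefined. 0c->0: no, ac/aaa meet in 0. 0c->1: ok.
ba: 1a undefined. 1a->0: no, acaa/aaa meet in 0. 1a->1: ok.
bb: 1b undefined. 1b->0: no, ac/bbb meet in 1. 1b->1: no, ac/bbb meet in 1. Open state 2: 1b->2.
cc: 1c undefined. 1c->0: no, ac/ccb meet in 1. 1c->1: no, ac/accaa meet in 1. 1c->2: ok.
bbb: 2b undefined. 2b->0: no, ac/bbbaba meet in 1. 2b->1: no, ac/ccb meet in 1. 2b->2: no, cacbc/baabc meet in 2 with "c" left. Open state 3: 2b->3.
abca: 2a undefined. 2a->0: ok.
bbba: 3a undefined. 3a->0: no, ac/bbbaba meet in 1. 3a->1: ok.
bbbb: 3b undefined. 3b->0: ok.
baabc: 2c undefined. 2c->0: ok.
cacbc: 3c undefined. 3c->0: no, cacbc/aaa meet in 0. 3c->1: ok.
All examples now run through 4 states with every (state, symbol) defined. Accept strings end in {1}, Reject strings end in {0,2,3}; accept={1}.

states=4 start=0 accept={1} delta: 0a->0 0b->1 0c->1 1a->1 1b->2 1c->2 2a->0 2b->3 2c->0 3a->1 3b->0 3c->1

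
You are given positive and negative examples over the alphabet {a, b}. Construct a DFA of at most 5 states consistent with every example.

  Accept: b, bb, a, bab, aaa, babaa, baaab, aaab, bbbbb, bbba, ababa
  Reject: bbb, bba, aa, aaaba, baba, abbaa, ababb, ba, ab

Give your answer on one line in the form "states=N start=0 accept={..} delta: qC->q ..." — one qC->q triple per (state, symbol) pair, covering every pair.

State merging on the prefix tree: take the shortest (then alphabetical) example prefix whose next move is undefined and point that move at state 0, else 1, else 2, ...; a target is out if some Accept/Reject pair would then sit in one state with the same input left (inseparable). If every existing state is out, open a new one.
a: 0a undefined. 0a->0: no, b/ab meet in 0 with "b" left. Open state 1: 0a->1.
b: 0b undefined. 0b->0: no, b/bbb meet in 0. 0b->1: no, bb/ab meet in 1 with "b" left. Open state 2: 0b->2.
aa: 1a undefined. 1a->0: no, aaab/ab meet in 1 with "b" left. 1a->1: no, a/aa meet in 1. 1a->2: no, b/aa meet in 2. Open state 3: 1a->3.
ab: 1b undefined. 1b->0: no, b/ababb meet in 2. 1b->1: no, a/ab meet in 1. 1b->2: no, b/ab meet in 2. 1b->3: no, ababa/aaaba meet in 3 with "aba" left. Open state 4: 1b->4.
ba: 2a undefined. 2a->0: ok.
bb: 2b undefined. 2b->0: no, b/bbb meet in 2. 2b->1: ok.
aaa: 3a undefined. 3a->0: no, aaa/aaaba meet in 0. 3a->1: no, aaab/bbb meet in 4. 3a->2: ok.
aba: 4a undefined. 4a->0: no, bb/ababb meet in 1. 4a->1: ok.
abb: 4b undefined. 4b->0: ok.
baaab: 3b undefined. 3b->0: no, baaab/baba meet in 0. 3b->1: ok.
All examples now run through 5 states with every (state, symbol) defined. Accept strings end in {1,2}, Reject strings end in {0,3,4}; accept={1,2}.

states=5 start=0 accept={1,2} delta: 0a->1 0b->2 1a->3 1b->4 2a->0 2b->1 3a->2 3b->1 4a->1 4b->0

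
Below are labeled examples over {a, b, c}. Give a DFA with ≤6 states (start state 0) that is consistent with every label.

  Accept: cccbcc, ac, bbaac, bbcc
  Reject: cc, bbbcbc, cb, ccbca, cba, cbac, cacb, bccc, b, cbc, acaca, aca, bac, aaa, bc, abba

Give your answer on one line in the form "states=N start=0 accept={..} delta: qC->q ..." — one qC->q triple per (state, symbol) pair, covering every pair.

states=3 start=0 accept={2} delta: 0a->0 0b->1 0c->2 1a->1 1b->2 1c->0 2a->0 2b->1 2c->0

Fold the examples into a partial DFA from state 0: repeatedly fix the first undefined (state, symbol) met by the shortest-then-alphabetical prefix, trying targets in increasing order and rejecting any under which an Accept and a Reject string meet in one state with the same remainder; add a state when all current targets are rejected. Accepting states are where Accept strings end.
a: 0a undefined. 0a->0: ok.
b: 0b undefined. 0b->0: no, ac/bac meet in 0 with "c" left. Open state 1: 0b->1.
c: 0c undefined. 0c->0: no, ac/cc meet in 0. 0c->1: no, ac/b meet in 1. Open state 2: 0c->2.
ba: 1a undefined. 1a->0: no, ac/bac meet in 2. 1a->1: ok.
bb: 1b undefined. 1b->0: no, bbcc/cc meet in 2 with "c" left. 1b->1: no, bbaac/bac meet in 1 with "c" left. 1b->2: ok.
bc: 1c undefined. 1c->0: ok.
ca: 2a undefined. 2a->0: ok.
cb: 2b undefined. 2b->0: no, ac/bbbcbc meet in 2. 2b->1: ok.
cc: 2c undefined. 2c->0: ok.
All examples now run through 3 states with every (state, symbol) defined. Accept strings end in {2}, Reject strings end in {0,1}; accept={2}.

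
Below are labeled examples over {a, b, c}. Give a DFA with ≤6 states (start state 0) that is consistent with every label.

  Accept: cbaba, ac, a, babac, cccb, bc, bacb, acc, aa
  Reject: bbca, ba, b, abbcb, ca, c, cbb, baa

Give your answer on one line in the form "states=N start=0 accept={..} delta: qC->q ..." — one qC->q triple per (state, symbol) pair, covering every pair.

states=4 start=0 accept={0,1} delta: 0a->1 0b->2 0c->2 1a->0 1b->0 1c->1 2a->3 2b->0 2c->0 3a->2 3b->0 3c->1

State merging on the prefix tree: take the shortest (then alphabetical) example prefix whose next move is undefined and point that move at state 0, else 1, else 2, ...; a target is out if some Accept/Reject pair would then sit in one state with the same input left (inseparable). If every existing state is out, open a new one.
a: 0a undefined. 0a->0: no, ac/c meet in 0 with "c" left. Open state 1: 0a->1.
b: 0b undefined. 0b->0: no, a/ba meet in 1. 0b->1: no, a/b meet in 1. Open state 2: 0b->2.
c: 0c undefined. 0c->0: no, a/ca meet in 1. 0c->1: no, a/c meet in 1. 0c->2: ok.
aa: 1a undefined. 1a->0: ok.
ab: 1b undefined. 1b->0: ok.
ac: 1c undefined. 1c->0: no, acc/b meet in 2. 1c->1: ok.
ba: 2a undefined. 2a->0: no, ac/baa meet in 1. 2a->1: no, ac/ba meet in 1. 2a->2: no, bacb/abbcb meet in 2 with "cb" left. Open state 3: 2a->3.
bb: 2b undefined. 2b->0: ok.
bc: 2c undefined. 2c->0: ok.
baa: 3a undefined. 3a->0: no, cccb/baa meet in 0. 3a->1: no, cbaba/baa meet in 1. 3a->2: ok.
bab: 3b undefined. 3b->0: ok.
bac: 3c undefined. 3c->0: no, bacb/b meet in 2. 3c->1: ok.
All examples now run through 4 states with every (state, symbol) defined. Accept strings end in {0,1}, Reject strings end in {2,3}; accept={0,1}.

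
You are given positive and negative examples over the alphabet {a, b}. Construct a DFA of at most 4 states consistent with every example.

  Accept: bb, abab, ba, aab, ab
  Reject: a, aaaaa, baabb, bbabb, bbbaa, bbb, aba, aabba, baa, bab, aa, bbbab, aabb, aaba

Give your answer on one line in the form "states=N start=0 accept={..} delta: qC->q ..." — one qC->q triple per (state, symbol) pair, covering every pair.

states=4 start=0 accept={0,3} delta: 0a->1 0b->2 1a->1 1b->3 2a->0 2b->0 3a->1 3b->1

Fold the examples into a partial DFA from state 0: repeatedly fix the first undefined (state, symbol) met by the shortest-then-alphabetical prefix, trying targets in increasing order and rejecting any under which an Accept and a Reject string meet in one state with the same remainder; add a state when all current targets are rejected. Accepting states are where Accept strings end.
a: 0a undefined. 0a->0: no, bb/aabb meet in 0 with "bb" left. Open state 1: 0a->1.
b: 0b undefined. 0b->0: no, bb/bbb meet in 0. 0b->1: no, ba/aa meet in 1 with "a" left. Open state 2: 0b->2.
aa: 1a undefined. 1a->0: no, bb/aabb meet in 2 with "b" left. 1a->1: ok.
ab: 1b undefined. 1b->0: no, ba/aabba meet in 2 with "a" left. 1b->1: no, abab/a meet in 1. 1b->2: no, bb/aabb meet in 2 with "b" left. Open state 3: 1b->3.
ba: 2a undefined. 2a->0: ok.
bb: 2b undefined. 2b->0: ok.
aba: 3a undefined. 3a->0: no, bb/aba meet in 0. 3a->1: ok.
aabb: 3b undefined. 3b->0: no, bb/baabb meet in 0. 3b->1: ok.
All examples now run through 4 states with every (state, symbol) defined. Accept strings end in {0,3}, Reject strings end in {1,2}; accept={0,3}.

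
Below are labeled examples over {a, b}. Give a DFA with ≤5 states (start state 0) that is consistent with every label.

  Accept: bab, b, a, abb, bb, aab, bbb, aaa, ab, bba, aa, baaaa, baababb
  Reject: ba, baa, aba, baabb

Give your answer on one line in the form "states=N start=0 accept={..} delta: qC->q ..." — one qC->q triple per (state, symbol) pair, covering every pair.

Fold the examples into a partial DFA from state 0: repeatedly fix the first undefined (state, symbol) met by the shortest-then-alphabetical prefix, trying targets in increasing order and rejecting any under which an Accept and a Reject string meet in one state with the same remainder; add a state when all current targets are rejected. Accepting states are where Accept strings end.
a: 0a undefined. 0a->0: ok.
b: 0b undefined. 0b->0: no, bab/ba meet in 0. Open state 1: 0b->1.
ba: 1a undefined. 1a->0: no, a/ba meet in 0. 1a->1: no, b/ba meet in 1. Open state 2: 1a->2.
bb: 1b undefined. 1b->0: ok.
baa: 2a undefined. 2a->0: no, a/baa meet in 0. 2a->1: no, b/baa meet in 1. 2a->2: no, baaaa/ba meet in 2. Open state 3: 2a->3.
bab: 2b undefined. 2b->0: ok.
baaa: 3a undefined. 3a->0: ok.
baab: 3b undefined. 3b->0: no, b/baabb meet in 1. 3b->1: no, bab/baabb meet in 0. 3b->2: no, bab/baabb meet in 0. 3b->3: ok.
All examples now run through 4 states with every (state, symbol) defined. Accept strings end in {0,1}, Reject strings end in {2,3}; accept={0,1}.

states=4 start=0 accept={0,1} delta: 0a->0 0b->1 1a->2 1b->0 2a->3 2b->0 3a->0 3b->3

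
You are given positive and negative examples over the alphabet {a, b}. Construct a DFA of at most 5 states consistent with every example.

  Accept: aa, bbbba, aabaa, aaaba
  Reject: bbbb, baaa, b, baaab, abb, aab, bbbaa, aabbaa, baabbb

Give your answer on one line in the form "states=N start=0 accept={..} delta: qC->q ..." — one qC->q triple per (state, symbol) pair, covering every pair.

State merging on the prefix tree: take the shortest (then alphabetical) example prefix whose next move is undefined and point that move at state 0, else 1, else 2, ...; a target is out if some Accept/Reject pair would then sit in one state with the same input left (inseparable). If every existing state is out, open a new one.
a: 0a undefined. 0a->0: ok.
b: 0b undefined. 0b->0: no, aa/bbbb meet in 0. Open state 1: 0b->1.
ba: 1a undefined. 1a->0: no, aa/baaa meet in 0. 1a->1: no, aabaa/baaa meet in 1. Open state 2: 1a->2.
bb: 1b undefined. 1b->0: no, aa/bbbb meet in 0. 1b->1: no, aabaa/bbbaa meet in 2 with "a" left. 1b->2: no, aaaba/abb meet in 2. Open state 3: 1b->3.
baa: 2a undefined. 2a->0: no, aa/baaa meet in 0. 2a->1: no, aabaa/b meet in 1. 2a->2: no, aabaa/baaa meet in 2. 2a->3: no, aabaa/abb meet in 3. Open state 4: 2a->4.
bbb: 3b undefined. 3b->0: no, aa/bbbaa meet in 0. 3b->1: no, aabaa/bbbaa meet in 4. 3b->2: ok.
baaa: 4a undefined. 4a->0: no, aa/baaa meet in 0. 4a->1: ok.
baab: 4b undefined. 4b->0: ok.
bbbb: 2b undefined. 2b->0: no, aa/bbbb meet in 0. 2b->1: ok.
aabba: 3a undefined. 3a->0: no, aa/aabbaa meet in 0. 3a->1: no, bbbba/aabbaa meet in 2. 3a->2: no, aabaa/aabbaa meet in 4. 3a->3: ok.
All examples now run through 5 states with every (state, symbol) defined. Accept strings end in {0,2,4}, Reject strings end in {1,3}; accept={0,2,4}.

states=5 start=0 accept={0,2,4} delta: 0a->0 0b->1 1a->2 1b->3 2a->4 2b->1 3a->3 3b->2 4a->1 4b->0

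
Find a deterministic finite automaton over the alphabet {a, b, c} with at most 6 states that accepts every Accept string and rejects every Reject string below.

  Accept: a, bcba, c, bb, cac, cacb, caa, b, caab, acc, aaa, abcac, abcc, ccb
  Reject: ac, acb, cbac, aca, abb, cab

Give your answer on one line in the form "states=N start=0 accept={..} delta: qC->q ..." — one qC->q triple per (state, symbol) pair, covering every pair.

states=6 start=0 accept={0,1,2} delta: 0a->1 0b->0 0c->2 1a->0 1b->2 1c->3 2a->4 2b->4 2c->5 3a->3 3b->3 3c->0 4a->1 4b->3 4c->0 5a->0 5b->0 5c->0

State merging on the prefix tree: take the shortest (then alphabetical) example prefix whose next move is undefined and point that move at state 0, else 1, else 2, ...; a target is out if some Accept/Reject pair would then sit in one state with the same input left (inseparable). If every existing state is out, open a new one.
a: 0a undefined. 0a->0: no, c/ac meet in 0 with "c" left. Open state 1: 0a->1.
b: 0b undefined. 0b->0: ok.
c: 0c undefined. 0c->0: no, cac/ac meet in 1 with "c" left. 0c->1: no, ccb/acb meet in 1 with "cb" left. Open state 2: 0c->2.
aa: 1a undefined. 1a->0: ok.
ab: 1b undefined. 1b->0: no, bb/abb meet in 0. 1b->1: no, a/abb meet in 1. 1b->2: ok.
ac: 1c undefined. 1c->0: no, a/aca meet in 1. 1c->1: no, a/ac meet in 1. 1c->2: no, c/ac meet in 2. Open state 3: 1c->3.
ca: 2a undefined. 2a->0: no, bb/cab meet in 0. 2a->1: no, c/cab meet in 2. 2a->2: no, caab/abb meet in 2 with "b" left. 2a->3: no, caa/aca meet in 3 with "a" left. Open state 4: 2a->4.
cb: 2b undefined. 2b->0: no, bb/abb meet in 0. 2b->1: no, a/abb meet in 1. 2b->2: no, c/abb meet in 2. 2b->3: no, bcba/aca meet in 3 with "a" left. 2b->4: ok.
cc: 2c undefined. 2c->0: no, abcac/ac meet in 3. 2c->1: no, abcc/ac meet in 3. 2c->2: no, ccb/abb meet in 4. 2c->3: no, ccb/acb meet in 3 with "b" left. 2c->4: no, abcac/cbac meet in 4 with "ac" left. Open state 5: 2c->5.
aca: 3a undefined. 3a->0: no, bb/aca meet in 0. 3a->1: no, a/aca meet in 1. 3a->2: no, c/aca meet in 2. 3a->3: ok.
acb: 3b undefined. 3b->0: no, bb/acb meet in 0. 3b->1: no, a/acb meet in 1. 3b->2: no, c/acb meet in 2. 3b->3: ok.
acc: 3c undefined. 3c->0: ok.
caa: 4a undefined. 4a->0: no, c/cbac meet in 2. 4a->1: ok.
cab: 4b undefined. 4b->0: no, bb/cab meet in 0. 4b->1: no, a/cab meet in 1. 4b->2: no, c/cab meet in 2. 4b->3: ok.
cac: 4c undefined. 4c->0: ok.
ccb: 5b undefined. 5b->0: ok.
abca: 5a undefined. 5a->0: ok.
abcc: 5c undefined. 5c->0: ok.
All examples now run through 6 states with every (state, symbol) defined. Accept strings end in {0,1,2}, Reject strings end in {3,4}; accept={0,1,2}.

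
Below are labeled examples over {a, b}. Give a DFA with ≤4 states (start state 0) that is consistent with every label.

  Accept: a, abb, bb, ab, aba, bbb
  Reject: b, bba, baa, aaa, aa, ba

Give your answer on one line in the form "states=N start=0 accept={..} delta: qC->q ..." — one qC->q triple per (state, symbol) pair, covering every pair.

states=4 start=0 accept={0,1,3} delta: 0a->1 0b->2 1a->2 1b->3 2a->2 2b->1 3a->0 3b->0

State merging on the prefix tree: take the shortest (then alphabetical) example prefix whose next move is undefined and point that move at state 0, else 1, else 2, ...; a target is out if some Accept/Reject pair would then sit in one state with the same input left (inseparable). If every existing state is out, open a new one.
a: 0a undefined. 0a->0: no, a/aaa meet in 0. Open state 1: 0a->1.
b: 0b undefined. 0b->0: no, a/bba meet in 1. 0b->1: no, a/b meet in 1. Open state 2: 0b->2.
aa: 1a undefined. 1a->0: no, a/aaa meet in 1. 1a->1: no, a/aaa meet in 1. 1a->2: ok.
ab: 1b undefined. 1b->0: no, abb/b meet in 2. 1b->1: no, aba/b meet in 2. 1b->2: no, ab/b meet in 2. Open state 3: 1b->3.
ba: 2a undefined. 2a->0: no, a/baa meet in 1. 2a->1: no, a/aaa meet in 1. 2a->2: ok.
bb: 2b undefined. 2b->0: no, a/bba meet in 1. 2b->1: ok.
aba: 3a undefined. 3a->0: ok.
abb: 3b undefined. 3b->0: ok.
All examples now run through 4 states with every (state, symbol) defined. Accept strings end in {0,1,3}, Reject strings end in {2}; accept={0,1,3}.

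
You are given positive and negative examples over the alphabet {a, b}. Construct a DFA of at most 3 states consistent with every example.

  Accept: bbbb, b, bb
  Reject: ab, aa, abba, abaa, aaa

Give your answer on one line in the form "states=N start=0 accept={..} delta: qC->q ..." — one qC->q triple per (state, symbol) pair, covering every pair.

Grow the machine one transition at a time. Run the examples from 0; the earliest place one falls off (shortest prefix, ties alphabetical) gets sent to the lowest-numbered state that keeps every Accept/Reject pair distinguishable — a pair clashes when both reach the same state with identical unread suffix — and to a fresh state only if none does.
a: 0a undefined. 0a->0: no, b/ab meet in 0 with "b" left. Open state 1: 0a->1.
b: 0b undefined. 0b->0: ok.
aa: 1a undefined. 1a->0: no, bbbb/aa meet in 0. 1a->1: ok.
ab: 1b undefined. 1b->0: no, bbbb/ab meet in 0. 1b->1: ok.
All examples now run through 2 states with every (state, symbol) defined. Accept strings end in {0}, Reject strings end in {1}; accept={0}.

states=2 start=0 accept={0} delta: 0a->1 0b->0 1a->1 1b->1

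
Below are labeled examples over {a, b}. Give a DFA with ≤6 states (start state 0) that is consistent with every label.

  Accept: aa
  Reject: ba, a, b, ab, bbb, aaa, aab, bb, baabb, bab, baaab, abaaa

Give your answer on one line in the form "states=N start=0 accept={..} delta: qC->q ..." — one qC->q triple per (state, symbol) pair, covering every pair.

State merging on the prefix tree: take the shortest (then alphabetical) example prefix whose next move is undefined and point that move at state 0, else 1, else 2, ...; a target is out if some Accept/Reject pair would then sit in one state with the same input left (inseparable). If every existing state is out, open a new one.
a: 0a undefined. 0a->0: no, aa/a meet in 0. Open state 1: 0a->1.
b: 0b undefined. 0b->0: ok.
aa: 1a undefined. 1a->0: no, aa/b meet in 0. 1a->1: no, aa/ba meet in 1. Open state 2: 1a->2.
ab: 1b undefined. 1b->0: ok.
aaa: 2a undefined. 2a->0: ok.
aab: 2b undefined. 2b->0: ok.
All examples now run through 3 states with every (state, symbol) defined. Accept strings end in {2}, Reject strings end in {0,1}; accept={2}.

states=3 start=0 accept={2} delta: 0a->1 0b->0 1a->2 1b->0 2a->0 2b->0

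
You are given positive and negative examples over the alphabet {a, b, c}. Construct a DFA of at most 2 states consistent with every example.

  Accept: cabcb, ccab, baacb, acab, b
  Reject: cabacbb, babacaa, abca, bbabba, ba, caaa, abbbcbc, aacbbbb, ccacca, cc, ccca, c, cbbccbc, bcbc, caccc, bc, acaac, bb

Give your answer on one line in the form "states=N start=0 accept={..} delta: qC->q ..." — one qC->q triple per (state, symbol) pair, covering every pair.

states=2 start=0 accept={1} delta: 0a->0 0b->1 0c->0 1a->0 1b->0 1c->0

State merging on the prefix tree: take the shortest (then alphabetical) example prefix whose next move is undefined and point that move at state 0, else 1, else 2, ...; a target is out if some Accept/Reject pair would then sit in one state with the same input left (inseparable). If every existing state is out, open a new one.
a: 0a undefined. 0a->0: ok.
b: 0b undefined. 0b->0: no, b/bbabba meet in 0. Open state 1: 0b->1.
c: 0c undefined. 0c->0: ok.
ba: 1a undefined. 1a->0: ok.
bb: 1b undefined. 1b->0: ok.
bc: 1c undefined. 1c->0: ok.
All examples now run through 2 states with every (state, symbol) defined. Accept strings end in {1}, Reject strings end in {0}; accept={1}.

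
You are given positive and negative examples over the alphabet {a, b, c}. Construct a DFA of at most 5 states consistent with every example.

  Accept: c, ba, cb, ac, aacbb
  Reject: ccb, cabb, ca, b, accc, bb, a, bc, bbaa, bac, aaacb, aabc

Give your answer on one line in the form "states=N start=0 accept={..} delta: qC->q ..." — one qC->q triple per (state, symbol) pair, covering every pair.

State merging on the prefix tree: take the shortest (then alphabetical) example prefix whose next move is undefined and point that move at state 0, else 1, else 2, ...; a target is out if some Accept/Reject pair would then sit in one state with the same input left (inseparable). If every existing state is out, open a new one.
a: 0a undefined. 0a->0: no, cb/aaacb meet in 0 with "cb" left. Open state 1: 0a->1.
b: 0b undefined. 0b->0: no, c/bc meet in 0 with "c" left. 0b->1: no, ac/bc meet in 1 with "c" left. Open state 2: 0b->2.
c: 0c undefined. 0c->0: no, cb/ccb meet in 2. 0c->1: no, c/a meet in 1. 0c->2: no, c/b meet in 2. Open state 3: 0c->3.
aa: 1a undefined. 1a->0: ok.
ac: 1c undefined. 1c->0: ok.
ba: 2a undefined. 2a->0: no, c/bac meet in 3. 2a->1: no, ba/a meet in 1. 2a->2: no, ba/b meet in 2. 2a->3: ok.
bb: 2b undefined. 2b->0: no, ac/bb meet in 0. 2b->1: ok.
bc: 2c undefined. 2c->0: no, ac/bc meet in 0. 2c->1: ok.
ca: 3a undefined. 3a->0: no, ac/ca meet in 0. 3a->1: ok.
cb: 3b undefined. 3b->0: no, aacbb/b meet in 2. 3b->1: no, cb/ca meet in 1. 3b->2: no, cb/b meet in 2. 3b->3: ok.
cc: 3c undefined. 3c->0: no, ac/accc meet in 0. 3c->1: ok.
cab: 1b undefined. 1b->0: no, ac/ccb meet in 0. 1b->1: ok.
All examples now run through 4 states with every (state, symbol) defined. Accept strings end in {0,3}, Reject strings end in {1,2}; accept={0,3}.

states=4 start=0 accept={0,3} delta: 0a->1 0b->2 0c->3 1a->0 1b->1 1c->0 2a->3 2b->1 2c->1 3a->1 3b->3 3c->1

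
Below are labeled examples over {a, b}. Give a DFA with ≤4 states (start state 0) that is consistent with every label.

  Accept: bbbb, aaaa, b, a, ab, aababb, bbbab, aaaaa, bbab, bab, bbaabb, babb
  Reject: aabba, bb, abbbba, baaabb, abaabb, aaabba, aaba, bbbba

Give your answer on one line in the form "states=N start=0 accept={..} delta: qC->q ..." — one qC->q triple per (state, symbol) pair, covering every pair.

states=4 start=0 accept={0,1} delta: 0a->0 0b->1 1a->2 1b->3 2a->0 2b->0 3a->3 3b->0

State merging on the prefix tree: take the shortest (then alphabetical) example prefix whose next move is undefined and point that move at state 0, else 1, else 2, ...; a target is out if some Accept/Reject pair would then sit in one state with the same input left (inseparable). If every existing state is out, open a new one.
a: 0a undefined. 0a->0: ok.
b: 0b undefined. 0b->0: no, bbbb/aabba meet in 0. Open state 1: 0b->1.
ba: 1a undefined. 1a->0: no, aaaa/aaba meet in 0. 1a->1: no, b/aaba meet in 1. Open state 2: 1a->2.
bb: 1b undefined. 1b->0: no, bbbb/aabba meet in 0. 1b->1: no, bbbb/bb meet in 1. 1b->2: no, bbaabb/baaabb meet in 2 with "aabb" left. Open state 3: 1b->3.
baa: 2a undefined. 2a->0: ok.
bab: 2b undefined. 2b->0: ok.
bba: 3a undefined. 3a->0: no, aaaa/aabba meet in 0. 3a->1: no, b/aabba meet in 1. 3a->2: no, bbaabb/bb meet in 3. 3a->3: ok.
bbb: 3b undefined. 3b->0: ok.
All examples now run through 4 states with every (state, symbol) defined. Accept strings end in {0,1}, Reject strings end in {2,3}; accept={0,1}.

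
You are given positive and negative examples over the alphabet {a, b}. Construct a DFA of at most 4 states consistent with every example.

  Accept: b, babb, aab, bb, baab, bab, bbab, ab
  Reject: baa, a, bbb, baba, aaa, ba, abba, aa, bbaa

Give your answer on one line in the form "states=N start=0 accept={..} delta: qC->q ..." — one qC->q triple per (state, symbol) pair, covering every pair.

Fold the examples into a partial DFA from state 0: repeatedly fix the first undefined (state, symbol) met by the shortest-then-alphabetical prefix, trying targets in increasing order and rejecting any under which an Accept and a Reject string meet in one state with the same remainder; add a state when all current targets are rejected. Accepting states are where Accept strings end.
a: 0a undefined. 0a->0: ok.
b: 0b undefined. 0b->0: no, b/baa meet in 0. Open state 1: 0b->1.
ba: 1a undefined. 1a->0: ok.
bb: 1b undefined. 1b->0: no, b/bbb meet in 1. 1b->1: no, b/bbb meet in 1. Open state 2: 1b->2.
bba: 2a undefined. 2a->0: ok.
bbb: 2b undefined. 2b->0: ok.
All examples now run through 3 states with every (state, symbol) defined. Accept strings end in {1,2}, Reject strings end in {0}; accept={1,2}.

states=3 start=0 accept={1,2} delta: 0a->0 0b->1 1a->0 1b->2 2a->0 2b->0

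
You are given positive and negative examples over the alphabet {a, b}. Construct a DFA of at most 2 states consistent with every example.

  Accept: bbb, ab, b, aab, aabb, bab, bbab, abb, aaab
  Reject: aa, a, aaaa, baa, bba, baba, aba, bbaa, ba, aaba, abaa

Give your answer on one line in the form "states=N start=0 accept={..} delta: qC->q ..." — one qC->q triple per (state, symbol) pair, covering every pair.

Fold the examples into a partial DFA from state 0: repeatedly fix the first undefined (state, symbol) met by the shortest-then-alphabetical prefix, trying targets in increasing order and rejecting any under which an Accept and a Reject string meet in one state with the same remainder; add a state when all current targets are rejected. Accepting states are where Accept strings end.
a: 0a undefined. 0a->0: ok.
b: 0b undefined. 0b->0: no, bbb/aa meet in 0. Open state 1: 0b->1.
ba: 1a undefined. 1a->0: ok.
bb: 1b undefined. 1b->0: no, aabb/aa meet in 0. 1b->1: ok.
All examples now run through 2 states with every (state, symbol) defined. Accept strings end in {1}, Reject strings end in {0}; accept={1}.

states=2 start=0 accept={1} delta: 0a->0 0b->1 1a->0 1b->1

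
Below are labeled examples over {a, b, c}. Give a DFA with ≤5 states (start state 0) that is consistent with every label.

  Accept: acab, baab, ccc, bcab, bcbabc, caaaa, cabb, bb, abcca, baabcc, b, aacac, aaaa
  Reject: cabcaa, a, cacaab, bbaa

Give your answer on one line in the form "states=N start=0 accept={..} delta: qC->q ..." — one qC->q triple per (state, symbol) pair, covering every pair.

Grow the machine one transition at a time. Run the examples from 0; the earliest place one falls off (shortest prefix, ties alphabetical) gets sent to the lowest-numbered state that keeps every Accept/Reject pair distinguishable — a pair clashes when both reach the same state with identical unread suffix — and to a fresh state only if none does.
a: 0a undefined. 0a->0: no, aaaa/a meet in 0. Open state 1: 0a->1.
b: 0b undefined. 0b->0: ok.
c: 0c undefined. 0c->0: ok.
aa: 1a undefined. 1a->0: no, baab/bbaa meet in 0. 1a->1: no, caaaa/a meet in 1. Open state 2: 1a->2.
ab: 1b undefined. 1b->0: no, abcca/a meet in 1. 1b->1: no, bcab/a meet in 1. 1b->2: no, bcab/bbaa meet in 2. Open state 3: 1b->3.
ac: 1c undefined. 1c->0: no, baab/cacaab meet in 2 with "b" left. 1c->1: ok.
aaa: 2a undefined. 2a->0: no, ccc/cacaab meet in 0. 2a->1: no, bcab/cacaab meet in 3. 2a->2: no, acab/cacaab meet in 2 with "b" left. 2a->3: no, cabb/cacaab meet in 3 with "b" left. Open state 4: 2a->4.
aac: 2c undefined. 2c->0: no, aacac/a meet in 1. 2c->1: no, aacac/a meet in 1. 2c->2: ok.
abc: 3c undefined. 3c->0: no, abcca/a meet in 1. 3c->1: no, bcbabc/a meet in 1. 3c->2: no, bcbabc/bbaa meet in 2. 3c->3: ok.
aaaa: 4a undefined. 4a->0: ok.
acab: 2b undefined. 2b->0: ok.
cabb: 3b undefined. 3b->0: ok.
aacac: 4c undefined. 4c->0: ok.
abcca: 3a undefined. 3a->0: ok.
cacaab: 4b undefined. 4b->0: no, acab/cacaab meet in 0. 4b->1: ok.
All examples now run through 5 states with every (state, symbol) defined. Accept strings end in {0,3}, Reject strings end in {1,2}; accept={0,3}.

states=5 start=0 accept={0,3} delta: 0a->1 0b->0 0c->0 1a->2 1b->3 1c->1 2a->4 2b->0 2c->2 3a->0 3b->0 3c->3 4a->0 4b->1 4c->0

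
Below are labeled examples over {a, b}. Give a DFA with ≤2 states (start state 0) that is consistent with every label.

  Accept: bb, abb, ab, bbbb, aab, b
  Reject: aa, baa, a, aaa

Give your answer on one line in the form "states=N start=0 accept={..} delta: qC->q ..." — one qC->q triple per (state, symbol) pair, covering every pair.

Grow the machine one transition at a time. Run the examples from 0; the earliest place one falls off (shortest prefix, ties alphabetical) gets sent to the lowest-numbered state that keeps every Accept/Reject pair distinguishable — a pair clashes when both reach the same state with identical unread suffix — and to a fresh state only if none does.
a: 0a undefined. 0a->0: ok.
b: 0b undefined. 0b->0: no, bb/aa meet in 0. Open state 1: 0b->1.
ba: 1a undefined. 1a->0: ok.
bb: 1b undefined. 1b->0: no, bb/aa meet in 0. 1b->1: ok.
All examples now run through 2 states with every (state, symbol) defined. Accept strings end in {1}, Reject strings end in {0}; accept={1}.

states=2 start=0 accept={1} delta: 0a->0 0b->1 1a->0 1b->1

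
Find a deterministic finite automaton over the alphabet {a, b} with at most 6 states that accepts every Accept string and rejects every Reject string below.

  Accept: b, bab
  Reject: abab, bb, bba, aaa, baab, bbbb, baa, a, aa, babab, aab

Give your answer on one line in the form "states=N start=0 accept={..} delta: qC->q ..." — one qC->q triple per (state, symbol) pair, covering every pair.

Grow the machine one transition at a time. Run the examples from 0; the earliest place one falls off (shortest prefix, ties alphabetical) gets sent to the lowest-numbered state that keeps every Accept/Reject pair distinguishable — a pair clashes when both reach the same state with identical unread suffix — and to a fresh state only if none does.
a: 0a undefined. 0a->0: no, b/aab meet in 0 with "b" left. Open state 1: 0a->1.
b: 0b undefined. 0b->0: no, b/bb meet in 0. 0b->1: no, b/a meet in 1. Open state 2: 0b->2.
aa: 1a undefined. 1a->0: no, b/aab meet in 2. 1a->1: ok.
ab: 1b undefined. 1b->0: ok.
ba: 2a undefined. 2a->0: no, b/babab meet in 2. 2a->1: no, bab/abab meet in 0. 2a->2: no, b/baa meet in 2. Open state 3: 2a->3.
bb: 2b undefined. 2b->0: ok.
baa: 3a undefined. 3a->0: no, b/baab meet in 2. 3a->1: ok.
bab: 3b undefined. 3b->0: no, bab/abab meet in 0. 3b->1: no, bab/bba meet in 1. 3b->2: no, b/babab meet in 2. 3b->3: ok.
All examples now run through 4 states with every (state, symbol) defined. Accept strings end in {2,3}, Reject strings end in {0,1}; accept={2,3}.

states=4 start=0 accept={2,3} delta: 0a->1 0b->2 1a->1 1b->0 2a->3 2b->0 3a->1 3b->3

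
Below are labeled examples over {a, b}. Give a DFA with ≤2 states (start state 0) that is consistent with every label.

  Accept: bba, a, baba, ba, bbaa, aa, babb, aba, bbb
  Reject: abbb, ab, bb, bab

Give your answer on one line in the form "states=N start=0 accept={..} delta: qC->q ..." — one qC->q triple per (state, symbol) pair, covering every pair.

Grow the machine one transition at a time. Run the examples from 0; the earliest place one falls off (shortest prefix, ties alphabetical) gets sent to the lowest-numbered state that keeps every Accept/Reject pair distinguishable — a pair clashes when both reach the same state with identical unread suffix — and to a fresh state only if none does.
a: 0a undefined. 0a->0: no, bbb/abbb meet in 0 with "bbb" left. Open state 1: 0a->1.
b: 0b undefined. 0b->0: no, bbb/bb meet in 0. 0b->1: ok.
aa: 1a undefined. 1a->0: no, a/bab meet in 1. 1a->1: ok.
ab: 1b undefined. 1b->0: ok.
All examples now run through 2 states with every (state, symbol) defined. Accept strings end in {1}, Reject strings end in {0}; accept={1}.

states=2 start=0 accept={1} delta: 0a->1 0b->1 1a->1 1b->0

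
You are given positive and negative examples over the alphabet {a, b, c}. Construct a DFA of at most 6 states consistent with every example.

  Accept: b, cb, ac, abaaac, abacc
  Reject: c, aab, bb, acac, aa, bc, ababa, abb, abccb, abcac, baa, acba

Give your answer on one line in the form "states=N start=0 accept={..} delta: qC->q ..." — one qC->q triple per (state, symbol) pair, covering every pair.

states=4 start=0 accept={2,3} delta: 0a->1 0b->2 0c->0 1a->1 1b->1 1c->3 2a->0 2b->0 2c->0 3a->0 3b->0 3c->2

Fold the examples into a partial DFA from state 0: repeatedly fix the first undefined (state, symbol) met by the shortest-then-alphabetical prefix, trying targets in increasing order and rejecting any under which an Accept and a Reject string meet in one state with the same remainder; add a state when all current targets are rejected. Accepting states are where Accept strings end.
a: 0a undefined. 0a->0: no, b/aab meet in 0 with "b" left. Open state 1: 0a->1.
b: 0b undefined. 0b->0: no, b/bb meet in 0. 0b->1: no, ac/bc meet in 1 with "c" left. Open state 2: 0b->2.
c: 0c undefined. 0c->0: ok.
aa: 1a undefined. 1a->0: no, b/aab meet in 2. 1a->1: ok.
ab: 1b undefined. 1b->0: no, b/abb meet in 2. 1b->1: ok.
ac: 1c undefined. 1c->0: no, b/abccb meet in 2. 1c->1: no, ac/aab meet in 1. 1c->2: no, abacc/bc meet in 2 with "c" left. Open state 3: 1c->3.
ba: 2a undefined. 2a->0: ok.
bb: 2b undefined. 2b->0: ok.
bc: 2c undefined. 2c->0: ok.
aca: 3a undefined. 3a->0: ok.
acb: 3b undefined. 3b->0: ok.
abcc: 3c undefined. 3c->0: no, b/abccb meet in 2. 3c->1: no, abacc/aab meet in 1. 3c->2: ok.
All examples now run through 4 states with every (state, symbol) defined. Accept strings end in {2,3}, Reject strings end in {0,1}; accept={2,3}.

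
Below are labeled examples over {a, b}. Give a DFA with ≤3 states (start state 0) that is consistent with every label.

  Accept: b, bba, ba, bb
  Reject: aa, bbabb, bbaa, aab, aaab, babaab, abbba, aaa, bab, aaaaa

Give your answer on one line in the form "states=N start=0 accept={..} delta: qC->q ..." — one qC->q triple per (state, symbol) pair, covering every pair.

states=3 start=0 accept={0,1} delta: 0a->1 0b->0 1a->2 1b->2 2a->2 2b->2

Fold the examples into a partial DFA from state 0: repeatedly fix the first undefined (state, symbol) met by the shortest-then-alphabetical prefix, trying targets in increasing order and rejecting any under which an Accept and a Reject string meet in one state with the same remainder; add a state when all current targets are rejected. Accepting states are where Accept strings end.
a: 0a undefined. 0a->0: no, b/aab meet in 0 with "b" left. Open state 1: 0a->1.
b: 0b undefined. 0b->0: ok.
aa: 1a undefined. 1a->0: no, b/aa meet in 0. 1a->1: no, bba/aa meet in 1. Open state 2: 1a->2.
ab: 1b undefined. 1b->0: no, b/bbabb meet in 0. 1b->1: no, bba/bbabb meet in 1. 1b->2: ok.
aaa: 2a undefined. 2a->0: no, b/aaab meet in 0. 2a->1: no, bba/aaa meet in 1. 2a->2: ok.
aab: 2b undefined. 2b->0: no, b/bbabb meet in 0. 2b->1: no, bba/bbabb meet in 1. 2b->2: ok.
All examples now run through 3 states with every (state, symbol) defined. Accept strings end in {0,1}, Reject strings end in {2}; accept={0,1}.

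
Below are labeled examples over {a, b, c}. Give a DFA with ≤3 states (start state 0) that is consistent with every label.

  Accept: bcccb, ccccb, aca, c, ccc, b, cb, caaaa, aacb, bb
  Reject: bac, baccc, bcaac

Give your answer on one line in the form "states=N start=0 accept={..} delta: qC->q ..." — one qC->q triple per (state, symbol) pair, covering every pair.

states=3 start=0 accept={0,1} delta: 0a->0 0b->1 0c->0 1a->1 1b->0 1c->2 2a->1 2b->0 2c->1

State merging on the prefix tree: take the shortest (then alphabetical) example prefix whose next move is undefined and point that move at state 0, else 1, else 2, ...; a target is out if some Accept/Reject pair would then sit in one state with the same input left (inseparable). If every existing state is out, open a new one.
a: 0a undefined. 0a->0: ok.
b: 0b undefined. 0b->0: no, c/bac meet in 0 with "c" left. Open state 1: 0b->1.
c: 0c undefined. 0c->0: ok.
ba: 1a undefined. 1a->0: no, aca/bac meet in 0. 1a->1: ok.
bb: 1b undefined. 1b->0: ok.
bc: 1c undefined. 1c->0: no, aca/bac meet in 0. 1c->1: no, ccccb/bac meet in 1. Open state 2: 1c->2.
bca: 2a undefined. 2a->0: no, aca/bcaac meet in 0. 2a->1: ok.
bcc: 2c undefined. 2c->0: no, aca/baccc meet in 0. 2c->1: ok.
bcccb: 2b undefined. 2b->0: ok.
All examples now run through 3 states with every (state, symbol) defined. Accept strings end in {0,1}, Reject strings end in {2}; accept={0,1}.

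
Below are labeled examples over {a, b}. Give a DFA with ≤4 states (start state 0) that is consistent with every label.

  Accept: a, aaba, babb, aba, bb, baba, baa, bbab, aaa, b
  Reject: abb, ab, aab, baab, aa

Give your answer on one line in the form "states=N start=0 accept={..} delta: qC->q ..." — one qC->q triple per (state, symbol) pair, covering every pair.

Grow the machine one transition at a time. Run the examples from 0; the earliest place one falls off (shortest prefix, ties alphabetical) gets sent to the lowest-numbered state that keeps every Accept/Reject pair distinguishable — a pair clashes when both reach the same state with identical unread suffix — and to a fresh state only if none does.
a: 0a undefined. 0a->0: no, a/aa meet in 0. Open state 1: 0a->1.
b: 0b undefined. 0b->0: no, babb/abb meet in 1 with "bb" left. 0b->1: no, bb/ab meet in 1 with "b" left. Open state 2: 0b->2.
aa: 1a undefined. 1a->0: no, b/aab meet in 2. 1a->1: no, a/aa meet in 1. 1a->2: no, bb/aab meet in 2 with "b" left. Open state 3: 1a->3.
ab: 1b undefined. 1b->0: no, b/abb meet in 2. 1b->1: no, a/abb meet in 1. 1b->2: no, bb/abb meet in 2 with "b" left. 1b->3: ok.
ba: 2a undefined. 2a->0: ok.
bb: 2b undefined. 2b->0: no, bbab/ab meet in 3. 2b->1: no, bbab/abb meet in 3 with "b" left. 2b->2: ok.
aaa: 3a undefined. 3a->0: ok.
aab: 3b undefined. 3b->0: no, aba/abb meet in 0. 3b->1: no, a/abb meet in 1. 3b->2: no, babb/abb meet in 2. 3b->3: ok.
All examples now run through 4 states with every (state, symbol) defined. Accept strings end in {0,1,2}, Reject strings end in {3}; accept={0,1,2}.

states=4 start=0 accept={0,1,2} delta: 0a->1 0b->2 1a->3 1b->3 2a->0 2b->2 3a->0 3b->3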